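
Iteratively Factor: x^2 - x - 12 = (x - 4)*(x + 3)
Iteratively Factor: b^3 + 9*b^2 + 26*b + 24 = (b + 2)*(b^2 + 7*b + 12) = (b + 2)*(b + 3)*(b + 4)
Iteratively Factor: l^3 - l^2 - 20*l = (l + 4)*(l^2 - 5*l) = (l - 5)*(l + 4)*(l)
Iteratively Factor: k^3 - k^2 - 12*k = (k)*(k^2 - k - 12) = k*(k - 4)*(k + 3)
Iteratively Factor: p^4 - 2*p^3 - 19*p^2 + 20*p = (p + 4)*(p^3 - 6*p^2 + 5*p) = (p - 1)*(p + 4)*(p^2 - 5*p) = (p - 5)*(p - 1)*(p + 4)*(p)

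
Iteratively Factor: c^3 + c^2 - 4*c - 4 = (c + 1)*(c^2 - 4) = (c + 1)*(c + 2)*(c - 2)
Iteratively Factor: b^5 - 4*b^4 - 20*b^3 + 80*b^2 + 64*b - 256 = (b + 2)*(b^4 - 6*b^3 - 8*b^2 + 96*b - 128) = (b - 4)*(b + 2)*(b^3 - 2*b^2 - 16*b + 32) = (b - 4)*(b + 2)*(b + 4)*(b^2 - 6*b + 8) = (b - 4)*(b - 2)*(b + 2)*(b + 4)*(b - 4)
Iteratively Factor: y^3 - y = (y)*(y^2 - 1) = y*(y + 1)*(y - 1)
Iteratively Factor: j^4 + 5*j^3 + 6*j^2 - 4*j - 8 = (j - 1)*(j^3 + 6*j^2 + 12*j + 8) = (j - 1)*(j + 2)*(j^2 + 4*j + 4) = (j - 1)*(j + 2)^2*(j + 2)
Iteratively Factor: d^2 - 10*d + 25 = (d - 5)*(d - 5)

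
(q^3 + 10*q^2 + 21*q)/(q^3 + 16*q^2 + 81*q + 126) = q/(q + 6)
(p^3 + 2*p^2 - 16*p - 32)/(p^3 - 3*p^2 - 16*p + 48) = (p + 2)/(p - 3)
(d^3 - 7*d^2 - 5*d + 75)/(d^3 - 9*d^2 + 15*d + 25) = (d + 3)/(d + 1)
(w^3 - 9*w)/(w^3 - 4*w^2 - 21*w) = (w - 3)/(w - 7)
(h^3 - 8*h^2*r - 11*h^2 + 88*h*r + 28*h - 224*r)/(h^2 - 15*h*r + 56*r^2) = (-h^2 + 11*h - 28)/(-h + 7*r)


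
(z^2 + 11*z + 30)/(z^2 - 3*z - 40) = (z + 6)/(z - 8)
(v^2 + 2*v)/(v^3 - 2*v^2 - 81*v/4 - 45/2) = 4*v*(v + 2)/(4*v^3 - 8*v^2 - 81*v - 90)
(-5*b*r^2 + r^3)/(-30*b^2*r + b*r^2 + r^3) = r/(6*b + r)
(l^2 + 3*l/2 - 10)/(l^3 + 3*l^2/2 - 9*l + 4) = (2*l - 5)/(2*l^2 - 5*l + 2)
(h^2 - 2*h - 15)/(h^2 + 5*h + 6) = (h - 5)/(h + 2)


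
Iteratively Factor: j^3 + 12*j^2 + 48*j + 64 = (j + 4)*(j^2 + 8*j + 16) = (j + 4)^2*(j + 4)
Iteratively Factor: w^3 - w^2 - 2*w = (w)*(w^2 - w - 2) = w*(w + 1)*(w - 2)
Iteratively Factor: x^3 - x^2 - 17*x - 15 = (x - 5)*(x^2 + 4*x + 3) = (x - 5)*(x + 1)*(x + 3)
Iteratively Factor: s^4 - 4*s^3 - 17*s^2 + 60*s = (s)*(s^3 - 4*s^2 - 17*s + 60) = s*(s - 5)*(s^2 + s - 12) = s*(s - 5)*(s - 3)*(s + 4)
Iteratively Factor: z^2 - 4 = (z + 2)*(z - 2)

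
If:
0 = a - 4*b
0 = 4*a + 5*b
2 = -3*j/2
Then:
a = 0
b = 0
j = -4/3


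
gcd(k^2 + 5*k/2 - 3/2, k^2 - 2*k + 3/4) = k - 1/2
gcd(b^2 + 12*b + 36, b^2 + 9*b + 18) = b + 6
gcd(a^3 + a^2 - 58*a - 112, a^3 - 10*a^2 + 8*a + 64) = a^2 - 6*a - 16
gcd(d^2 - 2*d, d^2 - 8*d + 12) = d - 2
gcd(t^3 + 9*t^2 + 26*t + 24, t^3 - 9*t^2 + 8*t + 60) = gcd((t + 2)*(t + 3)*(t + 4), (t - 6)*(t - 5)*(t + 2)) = t + 2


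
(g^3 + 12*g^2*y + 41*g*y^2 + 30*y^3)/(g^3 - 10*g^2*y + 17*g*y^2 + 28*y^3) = (g^2 + 11*g*y + 30*y^2)/(g^2 - 11*g*y + 28*y^2)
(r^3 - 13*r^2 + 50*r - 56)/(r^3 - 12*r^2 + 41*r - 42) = (r - 4)/(r - 3)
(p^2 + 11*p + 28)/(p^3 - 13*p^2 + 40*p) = (p^2 + 11*p + 28)/(p*(p^2 - 13*p + 40))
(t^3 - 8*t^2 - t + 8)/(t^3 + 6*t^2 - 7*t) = (t^2 - 7*t - 8)/(t*(t + 7))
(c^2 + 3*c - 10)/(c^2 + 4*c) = (c^2 + 3*c - 10)/(c*(c + 4))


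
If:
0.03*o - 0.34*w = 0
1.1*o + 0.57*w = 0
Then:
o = 0.00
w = 0.00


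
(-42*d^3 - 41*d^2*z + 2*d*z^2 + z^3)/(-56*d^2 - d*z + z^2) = (-6*d^2 - 5*d*z + z^2)/(-8*d + z)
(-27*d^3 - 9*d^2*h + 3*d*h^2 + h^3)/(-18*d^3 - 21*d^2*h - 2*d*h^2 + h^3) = (9*d^2 - h^2)/(6*d^2 + 5*d*h - h^2)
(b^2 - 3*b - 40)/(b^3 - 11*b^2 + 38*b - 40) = (b^2 - 3*b - 40)/(b^3 - 11*b^2 + 38*b - 40)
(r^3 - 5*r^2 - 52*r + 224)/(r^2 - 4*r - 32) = (r^2 + 3*r - 28)/(r + 4)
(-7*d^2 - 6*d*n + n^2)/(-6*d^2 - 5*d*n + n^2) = (7*d - n)/(6*d - n)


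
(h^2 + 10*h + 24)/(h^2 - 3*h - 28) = (h + 6)/(h - 7)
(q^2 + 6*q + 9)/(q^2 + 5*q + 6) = (q + 3)/(q + 2)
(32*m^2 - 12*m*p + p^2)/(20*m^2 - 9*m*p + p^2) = (-8*m + p)/(-5*m + p)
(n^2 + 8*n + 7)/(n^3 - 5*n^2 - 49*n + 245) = (n + 1)/(n^2 - 12*n + 35)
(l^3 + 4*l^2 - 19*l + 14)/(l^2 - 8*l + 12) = (l^2 + 6*l - 7)/(l - 6)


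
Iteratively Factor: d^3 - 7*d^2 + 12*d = (d - 3)*(d^2 - 4*d) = (d - 4)*(d - 3)*(d)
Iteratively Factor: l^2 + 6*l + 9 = (l + 3)*(l + 3)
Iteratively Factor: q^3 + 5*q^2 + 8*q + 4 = (q + 1)*(q^2 + 4*q + 4) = (q + 1)*(q + 2)*(q + 2)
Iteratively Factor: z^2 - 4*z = (z - 4)*(z)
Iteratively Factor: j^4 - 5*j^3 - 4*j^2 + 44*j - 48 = (j - 2)*(j^3 - 3*j^2 - 10*j + 24) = (j - 2)*(j + 3)*(j^2 - 6*j + 8) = (j - 4)*(j - 2)*(j + 3)*(j - 2)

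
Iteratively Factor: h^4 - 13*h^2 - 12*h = (h)*(h^3 - 13*h - 12) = h*(h + 1)*(h^2 - h - 12) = h*(h - 4)*(h + 1)*(h + 3)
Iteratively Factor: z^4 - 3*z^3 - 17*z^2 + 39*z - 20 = (z - 5)*(z^3 + 2*z^2 - 7*z + 4) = (z - 5)*(z - 1)*(z^2 + 3*z - 4) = (z - 5)*(z - 1)*(z + 4)*(z - 1)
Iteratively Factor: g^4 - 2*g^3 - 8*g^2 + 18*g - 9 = (g - 3)*(g^3 + g^2 - 5*g + 3) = (g - 3)*(g - 1)*(g^2 + 2*g - 3) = (g - 3)*(g - 1)*(g + 3)*(g - 1)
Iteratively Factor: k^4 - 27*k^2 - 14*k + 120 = (k - 2)*(k^3 + 2*k^2 - 23*k - 60) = (k - 2)*(k + 3)*(k^2 - k - 20) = (k - 5)*(k - 2)*(k + 3)*(k + 4)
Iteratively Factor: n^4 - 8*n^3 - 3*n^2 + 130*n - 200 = (n + 4)*(n^3 - 12*n^2 + 45*n - 50) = (n - 5)*(n + 4)*(n^2 - 7*n + 10) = (n - 5)^2*(n + 4)*(n - 2)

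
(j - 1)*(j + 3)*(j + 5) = j^3 + 7*j^2 + 7*j - 15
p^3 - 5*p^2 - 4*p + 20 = (p - 5)*(p - 2)*(p + 2)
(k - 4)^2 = k^2 - 8*k + 16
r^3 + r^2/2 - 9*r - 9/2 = (r - 3)*(r + 1/2)*(r + 3)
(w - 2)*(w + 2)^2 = w^3 + 2*w^2 - 4*w - 8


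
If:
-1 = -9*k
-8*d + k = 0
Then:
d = 1/72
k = 1/9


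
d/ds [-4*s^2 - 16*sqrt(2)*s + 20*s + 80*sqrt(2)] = -8*s - 16*sqrt(2) + 20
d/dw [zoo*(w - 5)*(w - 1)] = zoo*(w - 3)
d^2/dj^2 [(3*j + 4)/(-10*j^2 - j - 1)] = 2*(-(3*j + 4)*(20*j + 1)^2 + (90*j + 43)*(10*j^2 + j + 1))/(10*j^2 + j + 1)^3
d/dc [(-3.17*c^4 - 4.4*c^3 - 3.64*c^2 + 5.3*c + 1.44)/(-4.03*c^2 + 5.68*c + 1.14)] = (25.5502*c^5 - 36.2848*c^4 - 64.4392*c^3 - 14.3642*c^2 + 3.3072*c - 2.1372)/(16.2409*c^4 - 45.7808*c^3 + 23.074*c^2 + 12.9504*c + 1.2996)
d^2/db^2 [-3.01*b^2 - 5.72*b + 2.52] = -6.02000000000000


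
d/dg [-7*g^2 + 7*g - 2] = 7 - 14*g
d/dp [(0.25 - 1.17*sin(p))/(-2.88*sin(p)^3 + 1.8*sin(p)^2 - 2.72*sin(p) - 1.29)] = (-6.7392*sin(p)^3 + 4.266*sin(p)^2 - 0.9*sin(p) + 2.1893)*cos(p)/(8.2944*sin(p)^6 - 10.368*sin(p)^5 + 18.9072*sin(p)^4 - 2.3616*sin(p)^3 + 2.7544*sin(p)^2 + 7.0176*sin(p) + 1.6641)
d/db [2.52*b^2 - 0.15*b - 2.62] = 5.04*b - 0.15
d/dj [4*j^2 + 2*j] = 8*j + 2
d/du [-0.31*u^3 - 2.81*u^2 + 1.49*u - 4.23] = -0.93*u^2 - 5.62*u + 1.49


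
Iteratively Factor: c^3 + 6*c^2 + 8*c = (c + 4)*(c^2 + 2*c) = c*(c + 4)*(c + 2)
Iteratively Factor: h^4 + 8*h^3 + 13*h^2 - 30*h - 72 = (h - 2)*(h^3 + 10*h^2 + 33*h + 36) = (h - 2)*(h + 4)*(h^2 + 6*h + 9) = (h - 2)*(h + 3)*(h + 4)*(h + 3)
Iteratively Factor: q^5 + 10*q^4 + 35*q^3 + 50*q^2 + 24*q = (q + 4)*(q^4 + 6*q^3 + 11*q^2 + 6*q) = (q + 3)*(q + 4)*(q^3 + 3*q^2 + 2*q) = q*(q + 3)*(q + 4)*(q^2 + 3*q + 2) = q*(q + 1)*(q + 3)*(q + 4)*(q + 2)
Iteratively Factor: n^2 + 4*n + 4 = (n + 2)*(n + 2)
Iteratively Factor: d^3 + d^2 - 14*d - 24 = (d + 3)*(d^2 - 2*d - 8) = (d - 4)*(d + 3)*(d + 2)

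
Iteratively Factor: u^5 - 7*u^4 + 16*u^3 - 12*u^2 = (u)*(u^4 - 7*u^3 + 16*u^2 - 12*u) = u*(u - 2)*(u^3 - 5*u^2 + 6*u) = u*(u - 2)^2*(u^2 - 3*u) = u^2*(u - 2)^2*(u - 3)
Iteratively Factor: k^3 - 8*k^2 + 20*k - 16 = (k - 2)*(k^2 - 6*k + 8) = (k - 4)*(k - 2)*(k - 2)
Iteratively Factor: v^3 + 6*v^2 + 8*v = (v + 2)*(v^2 + 4*v) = v*(v + 2)*(v + 4)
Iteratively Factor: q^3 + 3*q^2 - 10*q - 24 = (q + 4)*(q^2 - q - 6) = (q - 3)*(q + 4)*(q + 2)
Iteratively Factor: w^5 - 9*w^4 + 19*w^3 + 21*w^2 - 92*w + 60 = (w - 5)*(w^4 - 4*w^3 - w^2 + 16*w - 12) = (w - 5)*(w - 2)*(w^3 - 2*w^2 - 5*w + 6) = (w - 5)*(w - 2)*(w - 1)*(w^2 - w - 6) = (w - 5)*(w - 3)*(w - 2)*(w - 1)*(w + 2)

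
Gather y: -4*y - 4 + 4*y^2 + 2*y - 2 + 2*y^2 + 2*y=6*y^2 - 6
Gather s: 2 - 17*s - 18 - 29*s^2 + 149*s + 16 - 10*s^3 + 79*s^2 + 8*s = -10*s^3 + 50*s^2 + 140*s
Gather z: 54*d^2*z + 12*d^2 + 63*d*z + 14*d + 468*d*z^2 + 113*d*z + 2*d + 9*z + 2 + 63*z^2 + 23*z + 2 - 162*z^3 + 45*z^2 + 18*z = 12*d^2 + 16*d - 162*z^3 + z^2*(468*d + 108) + z*(54*d^2 + 176*d + 50) + 4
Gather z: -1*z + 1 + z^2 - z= z^2 - 2*z + 1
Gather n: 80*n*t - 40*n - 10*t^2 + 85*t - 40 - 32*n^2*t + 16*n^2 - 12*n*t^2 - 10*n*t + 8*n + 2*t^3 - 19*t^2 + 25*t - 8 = n^2*(16 - 32*t) + n*(-12*t^2 + 70*t - 32) + 2*t^3 - 29*t^2 + 110*t - 48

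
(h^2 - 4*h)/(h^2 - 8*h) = (h - 4)/(h - 8)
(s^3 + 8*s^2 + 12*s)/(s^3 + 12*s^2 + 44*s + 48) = s/(s + 4)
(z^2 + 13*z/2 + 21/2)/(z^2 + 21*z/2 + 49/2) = (z + 3)/(z + 7)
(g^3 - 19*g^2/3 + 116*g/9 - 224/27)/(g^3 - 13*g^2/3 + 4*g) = (g^2 - 5*g + 56/9)/(g*(g - 3))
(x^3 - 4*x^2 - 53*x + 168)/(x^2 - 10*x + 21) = (x^2 - x - 56)/(x - 7)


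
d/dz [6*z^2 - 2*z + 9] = 12*z - 2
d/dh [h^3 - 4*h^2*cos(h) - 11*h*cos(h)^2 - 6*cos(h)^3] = 4*h^2*sin(h) + 3*h^2 + 11*h*sin(2*h) - 8*h*cos(h) + 18*sin(h)*cos(h)^2 - 11*cos(h)^2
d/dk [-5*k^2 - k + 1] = -10*k - 1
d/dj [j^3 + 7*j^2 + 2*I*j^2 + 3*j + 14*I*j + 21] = 3*j^2 + j*(14 + 4*I) + 3 + 14*I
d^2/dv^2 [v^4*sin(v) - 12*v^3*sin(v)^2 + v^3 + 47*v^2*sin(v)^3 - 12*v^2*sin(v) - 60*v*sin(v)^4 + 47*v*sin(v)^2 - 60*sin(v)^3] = -v^4*sin(v) + 8*v^3*cos(v) - 24*v^3*cos(2*v) - 45*v^2*sin(v)/4 - 72*v^2*sin(2*v) + 423*v^2*sin(3*v)/4 + 93*v*cos(v) + 240*v*cos(2*v)^2 + 10*v*cos(2*v) - 141*v*cos(3*v) - 150*v + 183*sin(v)/2 - 26*sin(2*v) - 317*sin(3*v)/2 + 60*sin(4*v)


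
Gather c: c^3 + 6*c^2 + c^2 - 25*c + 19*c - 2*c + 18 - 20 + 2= c^3 + 7*c^2 - 8*c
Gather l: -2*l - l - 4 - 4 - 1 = -3*l - 9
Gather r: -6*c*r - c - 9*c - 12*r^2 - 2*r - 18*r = -10*c - 12*r^2 + r*(-6*c - 20)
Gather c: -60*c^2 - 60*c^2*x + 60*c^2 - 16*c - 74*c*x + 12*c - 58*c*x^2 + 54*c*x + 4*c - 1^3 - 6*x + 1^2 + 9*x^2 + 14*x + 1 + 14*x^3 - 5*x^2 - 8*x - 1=-60*c^2*x + c*(-58*x^2 - 20*x) + 14*x^3 + 4*x^2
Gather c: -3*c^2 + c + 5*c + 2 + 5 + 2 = -3*c^2 + 6*c + 9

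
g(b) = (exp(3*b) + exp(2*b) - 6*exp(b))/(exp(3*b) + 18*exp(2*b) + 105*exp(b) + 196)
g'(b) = (-3*exp(3*b) - 36*exp(2*b) - 105*exp(b))*(exp(3*b) + exp(2*b) - 6*exp(b))/(exp(3*b) + 18*exp(2*b) + 105*exp(b) + 196)^2 + (3*exp(3*b) + 2*exp(2*b) - 6*exp(b))/(exp(3*b) + 18*exp(2*b) + 105*exp(b) + 196) = (17*exp(3*b) + 103*exp(2*b) + 80*exp(b) - 168)*exp(b)/(exp(5*b) + 29*exp(4*b) + 331*exp(3*b) + 1855*exp(2*b) + 5096*exp(b) + 5488)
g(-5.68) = -0.00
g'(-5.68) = -0.00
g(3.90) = 0.72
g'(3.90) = 0.22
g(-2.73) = -0.00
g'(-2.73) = -0.00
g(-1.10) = -0.01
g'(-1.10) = -0.01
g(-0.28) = -0.01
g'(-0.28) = -0.00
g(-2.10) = -0.00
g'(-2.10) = -0.00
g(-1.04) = -0.01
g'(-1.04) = -0.01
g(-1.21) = -0.01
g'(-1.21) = -0.01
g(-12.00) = 0.00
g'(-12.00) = 0.00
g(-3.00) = 0.00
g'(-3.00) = 0.00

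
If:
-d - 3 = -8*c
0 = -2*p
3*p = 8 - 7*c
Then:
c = 8/7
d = 43/7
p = 0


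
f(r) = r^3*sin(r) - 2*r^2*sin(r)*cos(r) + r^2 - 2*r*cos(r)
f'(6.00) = 129.63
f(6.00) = -16.56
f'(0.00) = -2.00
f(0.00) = 0.00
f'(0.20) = -1.68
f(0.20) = -0.37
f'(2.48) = 10.68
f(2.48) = 25.40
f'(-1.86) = 0.13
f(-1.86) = 6.67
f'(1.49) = 16.60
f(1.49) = 4.92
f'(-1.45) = -3.50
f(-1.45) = 5.98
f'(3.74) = -79.13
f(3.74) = -22.32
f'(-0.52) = -3.95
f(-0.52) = 1.48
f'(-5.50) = -63.32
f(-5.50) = -109.59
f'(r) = r^3*cos(r) + 2*r^2*sin(r)^2 + 3*r^2*sin(r) - 2*r^2*cos(r)^2 - 4*r*sin(r)*cos(r) + 2*r*sin(r) + 2*r - 2*cos(r)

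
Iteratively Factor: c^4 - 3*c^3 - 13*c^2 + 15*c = (c - 1)*(c^3 - 2*c^2 - 15*c) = (c - 1)*(c + 3)*(c^2 - 5*c) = (c - 5)*(c - 1)*(c + 3)*(c)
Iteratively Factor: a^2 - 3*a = (a)*(a - 3)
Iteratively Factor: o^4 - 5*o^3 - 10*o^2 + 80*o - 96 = (o - 2)*(o^3 - 3*o^2 - 16*o + 48) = (o - 3)*(o - 2)*(o^2 - 16) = (o - 3)*(o - 2)*(o + 4)*(o - 4)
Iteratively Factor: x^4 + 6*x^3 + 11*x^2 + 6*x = (x + 3)*(x^3 + 3*x^2 + 2*x) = (x + 2)*(x + 3)*(x^2 + x) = x*(x + 2)*(x + 3)*(x + 1)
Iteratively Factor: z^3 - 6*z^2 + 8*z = (z - 2)*(z^2 - 4*z) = (z - 4)*(z - 2)*(z)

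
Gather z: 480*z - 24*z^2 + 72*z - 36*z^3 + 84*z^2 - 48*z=-36*z^3 + 60*z^2 + 504*z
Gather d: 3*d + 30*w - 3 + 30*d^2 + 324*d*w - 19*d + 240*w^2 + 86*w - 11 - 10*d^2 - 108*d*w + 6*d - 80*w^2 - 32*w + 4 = 20*d^2 + d*(216*w - 10) + 160*w^2 + 84*w - 10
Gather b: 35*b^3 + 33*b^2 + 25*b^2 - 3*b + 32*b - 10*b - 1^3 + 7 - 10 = 35*b^3 + 58*b^2 + 19*b - 4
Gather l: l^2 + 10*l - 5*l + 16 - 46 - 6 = l^2 + 5*l - 36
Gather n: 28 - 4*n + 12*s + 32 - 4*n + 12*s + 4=-8*n + 24*s + 64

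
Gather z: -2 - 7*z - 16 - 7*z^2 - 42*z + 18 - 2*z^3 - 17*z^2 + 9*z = -2*z^3 - 24*z^2 - 40*z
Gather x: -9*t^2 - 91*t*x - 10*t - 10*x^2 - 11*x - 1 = -9*t^2 - 10*t - 10*x^2 + x*(-91*t - 11) - 1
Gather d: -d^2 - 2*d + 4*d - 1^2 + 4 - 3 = -d^2 + 2*d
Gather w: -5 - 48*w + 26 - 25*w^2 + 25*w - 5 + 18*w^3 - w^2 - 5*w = 18*w^3 - 26*w^2 - 28*w + 16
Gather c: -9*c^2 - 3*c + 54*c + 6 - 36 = -9*c^2 + 51*c - 30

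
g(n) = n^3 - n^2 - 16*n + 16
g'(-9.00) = 245.00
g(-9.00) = -650.00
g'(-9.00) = 245.00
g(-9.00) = -650.00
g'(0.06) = -16.11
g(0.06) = 15.04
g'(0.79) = -15.71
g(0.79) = 3.23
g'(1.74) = -10.40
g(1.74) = -9.60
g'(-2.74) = 12.00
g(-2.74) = 31.76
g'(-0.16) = -15.60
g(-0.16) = 18.53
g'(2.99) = 4.84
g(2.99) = -14.05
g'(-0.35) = -14.93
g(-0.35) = 21.43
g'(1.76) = -10.23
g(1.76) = -9.81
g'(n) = 3*n^2 - 2*n - 16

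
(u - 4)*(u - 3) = u^2 - 7*u + 12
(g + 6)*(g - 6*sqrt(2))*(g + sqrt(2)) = g^3 - 5*sqrt(2)*g^2 + 6*g^2 - 30*sqrt(2)*g - 12*g - 72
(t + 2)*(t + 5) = t^2 + 7*t + 10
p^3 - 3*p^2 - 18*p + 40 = (p - 5)*(p - 2)*(p + 4)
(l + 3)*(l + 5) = l^2 + 8*l + 15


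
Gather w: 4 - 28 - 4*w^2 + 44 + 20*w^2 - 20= 16*w^2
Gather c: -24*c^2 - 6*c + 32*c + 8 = -24*c^2 + 26*c + 8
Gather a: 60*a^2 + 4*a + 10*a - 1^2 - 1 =60*a^2 + 14*a - 2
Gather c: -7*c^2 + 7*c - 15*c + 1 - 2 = -7*c^2 - 8*c - 1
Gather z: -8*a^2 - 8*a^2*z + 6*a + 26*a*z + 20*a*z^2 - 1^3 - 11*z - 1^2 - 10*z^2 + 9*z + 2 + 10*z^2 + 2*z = -8*a^2 + 20*a*z^2 + 6*a + z*(-8*a^2 + 26*a)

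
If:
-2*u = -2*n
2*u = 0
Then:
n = 0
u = 0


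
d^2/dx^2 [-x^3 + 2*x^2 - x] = 4 - 6*x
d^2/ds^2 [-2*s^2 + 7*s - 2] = -4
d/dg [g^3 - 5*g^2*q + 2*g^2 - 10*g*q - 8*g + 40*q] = 3*g^2 - 10*g*q + 4*g - 10*q - 8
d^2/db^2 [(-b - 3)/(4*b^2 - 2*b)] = (b*(2*b - 1)*(6*b + 5) - (b + 3)*(4*b - 1)^2)/(b^3*(2*b - 1)^3)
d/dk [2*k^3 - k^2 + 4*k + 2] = 6*k^2 - 2*k + 4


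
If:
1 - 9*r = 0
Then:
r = 1/9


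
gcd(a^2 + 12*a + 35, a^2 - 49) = a + 7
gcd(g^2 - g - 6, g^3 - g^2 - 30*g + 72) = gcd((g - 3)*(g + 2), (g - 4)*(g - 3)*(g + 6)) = g - 3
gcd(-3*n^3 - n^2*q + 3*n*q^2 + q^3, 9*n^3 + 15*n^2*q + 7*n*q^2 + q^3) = 3*n^2 + 4*n*q + q^2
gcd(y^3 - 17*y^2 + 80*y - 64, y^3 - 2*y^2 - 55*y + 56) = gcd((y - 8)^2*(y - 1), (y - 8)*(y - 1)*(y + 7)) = y^2 - 9*y + 8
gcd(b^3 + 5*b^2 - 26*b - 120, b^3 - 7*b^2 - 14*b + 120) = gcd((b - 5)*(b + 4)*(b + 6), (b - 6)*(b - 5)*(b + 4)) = b^2 - b - 20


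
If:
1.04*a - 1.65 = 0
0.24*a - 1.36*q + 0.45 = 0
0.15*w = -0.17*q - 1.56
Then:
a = 1.59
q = 0.61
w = -11.09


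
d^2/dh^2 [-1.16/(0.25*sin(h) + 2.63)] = (0.0725*sin(h)^2 - 0.7627*sin(h) - 0.145)/(0.25*sin(h) + 2.63)^3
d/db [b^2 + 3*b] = 2*b + 3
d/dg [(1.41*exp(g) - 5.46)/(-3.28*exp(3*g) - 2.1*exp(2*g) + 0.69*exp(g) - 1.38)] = (9.2496*exp(3*g) - 50.7654*exp(2*g) - 22.932*exp(g) + 1.8216)*exp(g)/(10.7584*exp(6*g) + 13.776*exp(5*g) - 0.1164*exp(4*g) + 6.1548*exp(3*g) + 6.2721*exp(2*g) - 1.9044*exp(g) + 1.9044)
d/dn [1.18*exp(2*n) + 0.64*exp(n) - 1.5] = (2.36*exp(n) + 0.64)*exp(n)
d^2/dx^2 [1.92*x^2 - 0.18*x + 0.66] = 3.84000000000000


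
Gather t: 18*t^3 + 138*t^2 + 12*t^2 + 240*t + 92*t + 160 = 18*t^3 + 150*t^2 + 332*t + 160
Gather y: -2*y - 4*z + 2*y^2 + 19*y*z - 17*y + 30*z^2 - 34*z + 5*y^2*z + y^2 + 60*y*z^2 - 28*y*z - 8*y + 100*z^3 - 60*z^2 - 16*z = y^2*(5*z + 3) + y*(60*z^2 - 9*z - 27) + 100*z^3 - 30*z^2 - 54*z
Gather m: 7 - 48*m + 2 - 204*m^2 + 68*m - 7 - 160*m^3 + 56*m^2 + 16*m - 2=-160*m^3 - 148*m^2 + 36*m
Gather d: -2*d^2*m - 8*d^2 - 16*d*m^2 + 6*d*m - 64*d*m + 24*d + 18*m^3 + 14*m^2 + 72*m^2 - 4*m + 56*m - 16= d^2*(-2*m - 8) + d*(-16*m^2 - 58*m + 24) + 18*m^3 + 86*m^2 + 52*m - 16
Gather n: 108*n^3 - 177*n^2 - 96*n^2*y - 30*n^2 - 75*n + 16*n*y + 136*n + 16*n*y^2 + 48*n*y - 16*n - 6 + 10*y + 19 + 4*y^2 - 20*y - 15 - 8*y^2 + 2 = 108*n^3 + n^2*(-96*y - 207) + n*(16*y^2 + 64*y + 45) - 4*y^2 - 10*y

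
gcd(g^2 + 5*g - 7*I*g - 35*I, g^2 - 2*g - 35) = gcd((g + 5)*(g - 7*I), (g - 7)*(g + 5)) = g + 5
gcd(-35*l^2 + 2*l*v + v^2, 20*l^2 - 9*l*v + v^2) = -5*l + v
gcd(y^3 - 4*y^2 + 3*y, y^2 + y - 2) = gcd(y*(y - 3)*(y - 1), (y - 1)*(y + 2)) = y - 1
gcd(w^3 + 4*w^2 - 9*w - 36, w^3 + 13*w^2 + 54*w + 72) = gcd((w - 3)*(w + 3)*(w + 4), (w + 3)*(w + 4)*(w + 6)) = w^2 + 7*w + 12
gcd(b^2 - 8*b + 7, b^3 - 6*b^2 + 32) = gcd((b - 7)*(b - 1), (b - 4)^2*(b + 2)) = 1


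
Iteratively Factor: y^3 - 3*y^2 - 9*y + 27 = (y + 3)*(y^2 - 6*y + 9) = (y - 3)*(y + 3)*(y - 3)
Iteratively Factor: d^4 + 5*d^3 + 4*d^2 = (d + 4)*(d^3 + d^2) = d*(d + 4)*(d^2 + d) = d^2*(d + 4)*(d + 1)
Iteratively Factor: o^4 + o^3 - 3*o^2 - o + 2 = (o + 2)*(o^3 - o^2 - o + 1) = (o - 1)*(o + 2)*(o^2 - 1) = (o - 1)^2*(o + 2)*(o + 1)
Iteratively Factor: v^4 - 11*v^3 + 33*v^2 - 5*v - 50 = (v - 5)*(v^3 - 6*v^2 + 3*v + 10) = (v - 5)*(v + 1)*(v^2 - 7*v + 10) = (v - 5)*(v - 2)*(v + 1)*(v - 5)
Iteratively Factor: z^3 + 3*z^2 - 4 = (z - 1)*(z^2 + 4*z + 4) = (z - 1)*(z + 2)*(z + 2)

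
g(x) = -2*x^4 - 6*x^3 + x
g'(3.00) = -377.00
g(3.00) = -321.00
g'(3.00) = -377.00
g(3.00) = -321.00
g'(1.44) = -60.21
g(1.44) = -25.08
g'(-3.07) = 62.83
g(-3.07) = -7.12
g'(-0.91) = -7.88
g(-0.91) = 2.24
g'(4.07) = -836.52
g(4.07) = -949.24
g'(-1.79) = -10.79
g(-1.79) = 12.09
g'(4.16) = -886.43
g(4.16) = -1026.76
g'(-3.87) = 195.10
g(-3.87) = -104.72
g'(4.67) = -1206.34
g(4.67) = -1557.67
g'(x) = -8*x^3 - 18*x^2 + 1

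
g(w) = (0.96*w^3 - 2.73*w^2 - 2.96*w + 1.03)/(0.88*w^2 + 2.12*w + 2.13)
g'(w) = (-1.76*w - 2.12)*(0.96*w^3 - 2.73*w^2 - 2.96*w + 1.03)/(0.88*w^2 + 2.12*w + 2.13)^2 + (2.88*w^2 - 5.46*w - 2.96)/(0.88*w^2 + 2.12*w + 2.13) = (0.8448*w^4 + 4.0704*w^3 + 2.9516*w^2 - 13.4426*w - 8.4884)/(0.7744*w^4 + 3.7312*w^3 + 8.2432*w^2 + 9.0312*w + 4.5369)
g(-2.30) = -9.58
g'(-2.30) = 3.34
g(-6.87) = -14.39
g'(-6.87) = 0.93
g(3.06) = -0.36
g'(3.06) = 0.59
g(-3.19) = -11.21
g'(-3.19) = 1.06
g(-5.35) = -13.04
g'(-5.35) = 0.85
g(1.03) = -0.74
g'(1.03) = -0.50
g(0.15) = 0.21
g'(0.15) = -1.71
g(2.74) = -0.54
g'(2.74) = 0.51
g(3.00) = -0.40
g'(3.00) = 0.58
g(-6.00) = -13.60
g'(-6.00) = 0.89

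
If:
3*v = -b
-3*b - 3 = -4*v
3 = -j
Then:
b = -9/13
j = -3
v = 3/13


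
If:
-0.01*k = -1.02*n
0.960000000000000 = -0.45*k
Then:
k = -2.13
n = -0.02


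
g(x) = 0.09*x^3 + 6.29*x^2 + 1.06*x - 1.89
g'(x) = 0.27*x^2 + 12.58*x + 1.06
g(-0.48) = -0.96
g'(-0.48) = -4.92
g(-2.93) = 46.74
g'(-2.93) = -33.48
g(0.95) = 4.87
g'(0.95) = 13.25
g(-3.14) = 54.01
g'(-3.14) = -35.78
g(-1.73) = 14.64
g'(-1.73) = -19.90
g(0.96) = 5.00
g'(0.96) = 13.39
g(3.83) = 99.49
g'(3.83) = 53.20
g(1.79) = 20.68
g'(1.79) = 24.44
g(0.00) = -1.89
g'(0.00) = 1.06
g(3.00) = 60.33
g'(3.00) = 41.23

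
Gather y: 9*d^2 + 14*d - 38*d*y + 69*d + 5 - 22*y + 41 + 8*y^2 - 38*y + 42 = 9*d^2 + 83*d + 8*y^2 + y*(-38*d - 60) + 88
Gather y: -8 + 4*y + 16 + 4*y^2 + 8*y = 4*y^2 + 12*y + 8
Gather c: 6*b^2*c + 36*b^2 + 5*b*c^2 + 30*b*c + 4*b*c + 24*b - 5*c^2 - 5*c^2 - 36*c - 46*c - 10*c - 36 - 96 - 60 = 36*b^2 + 24*b + c^2*(5*b - 10) + c*(6*b^2 + 34*b - 92) - 192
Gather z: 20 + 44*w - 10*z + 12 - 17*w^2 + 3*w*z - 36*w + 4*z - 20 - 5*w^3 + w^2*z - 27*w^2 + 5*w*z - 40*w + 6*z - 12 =-5*w^3 - 44*w^2 - 32*w + z*(w^2 + 8*w)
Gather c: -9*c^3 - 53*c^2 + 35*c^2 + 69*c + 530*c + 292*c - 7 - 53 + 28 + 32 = -9*c^3 - 18*c^2 + 891*c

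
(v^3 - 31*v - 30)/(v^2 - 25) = (v^2 - 5*v - 6)/(v - 5)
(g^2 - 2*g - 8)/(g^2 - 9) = (g^2 - 2*g - 8)/(g^2 - 9)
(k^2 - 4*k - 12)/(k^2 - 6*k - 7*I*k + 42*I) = (k + 2)/(k - 7*I)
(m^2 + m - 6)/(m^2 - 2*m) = (m + 3)/m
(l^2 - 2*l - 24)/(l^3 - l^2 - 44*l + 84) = (l + 4)/(l^2 + 5*l - 14)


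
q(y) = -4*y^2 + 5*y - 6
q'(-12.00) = 101.00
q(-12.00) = -642.00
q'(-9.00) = 77.00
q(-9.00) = -375.00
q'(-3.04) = 29.32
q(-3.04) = -58.17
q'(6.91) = -50.28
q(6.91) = -162.44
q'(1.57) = -7.56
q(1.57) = -8.01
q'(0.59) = 0.28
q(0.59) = -4.44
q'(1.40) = -6.20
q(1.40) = -6.84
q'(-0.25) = 7.00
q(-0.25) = -7.50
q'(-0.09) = 5.72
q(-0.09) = -6.48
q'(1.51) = -7.08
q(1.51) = -7.57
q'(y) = 5 - 8*y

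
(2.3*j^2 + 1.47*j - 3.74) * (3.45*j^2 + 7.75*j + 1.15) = 7.935*j^4 + 22.8965*j^3 + 1.1345*j^2 - 27.2945*j - 4.301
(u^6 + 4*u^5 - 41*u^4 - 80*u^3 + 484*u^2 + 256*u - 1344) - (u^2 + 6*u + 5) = u^6 + 4*u^5 - 41*u^4 - 80*u^3 + 483*u^2 + 250*u - 1349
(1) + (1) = 2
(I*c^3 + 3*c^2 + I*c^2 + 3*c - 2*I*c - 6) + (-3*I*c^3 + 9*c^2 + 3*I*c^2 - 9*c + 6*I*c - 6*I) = -2*I*c^3 + 12*c^2 + 4*I*c^2 - 6*c + 4*I*c - 6 - 6*I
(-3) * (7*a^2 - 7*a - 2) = -21*a^2 + 21*a + 6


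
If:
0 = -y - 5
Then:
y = -5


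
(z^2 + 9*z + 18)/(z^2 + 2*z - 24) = (z + 3)/(z - 4)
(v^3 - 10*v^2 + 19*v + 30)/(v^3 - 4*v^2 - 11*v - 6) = (v - 5)/(v + 1)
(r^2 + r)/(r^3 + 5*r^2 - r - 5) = r/(r^2 + 4*r - 5)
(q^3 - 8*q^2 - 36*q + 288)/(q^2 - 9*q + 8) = (q^2 - 36)/(q - 1)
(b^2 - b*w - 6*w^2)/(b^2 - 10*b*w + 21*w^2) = (-b - 2*w)/(-b + 7*w)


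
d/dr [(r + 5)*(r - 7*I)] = 2*r + 5 - 7*I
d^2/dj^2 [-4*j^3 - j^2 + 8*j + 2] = -24*j - 2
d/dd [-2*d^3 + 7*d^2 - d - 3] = -6*d^2 + 14*d - 1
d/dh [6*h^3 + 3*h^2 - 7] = 6*h*(3*h + 1)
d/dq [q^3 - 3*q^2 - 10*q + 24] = 3*q^2 - 6*q - 10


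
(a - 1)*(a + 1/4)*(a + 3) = a^3 + 9*a^2/4 - 5*a/2 - 3/4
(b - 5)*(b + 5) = b^2 - 25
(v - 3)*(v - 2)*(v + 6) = v^3 + v^2 - 24*v + 36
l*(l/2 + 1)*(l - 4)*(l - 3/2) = l^4/2 - 7*l^3/4 - 5*l^2/2 + 6*l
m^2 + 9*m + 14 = (m + 2)*(m + 7)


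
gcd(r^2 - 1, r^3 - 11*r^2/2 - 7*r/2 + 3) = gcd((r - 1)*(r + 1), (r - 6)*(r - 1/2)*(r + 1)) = r + 1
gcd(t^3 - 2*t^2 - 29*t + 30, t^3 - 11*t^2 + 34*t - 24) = t^2 - 7*t + 6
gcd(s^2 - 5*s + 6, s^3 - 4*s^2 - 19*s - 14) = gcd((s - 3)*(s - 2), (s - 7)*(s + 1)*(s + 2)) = 1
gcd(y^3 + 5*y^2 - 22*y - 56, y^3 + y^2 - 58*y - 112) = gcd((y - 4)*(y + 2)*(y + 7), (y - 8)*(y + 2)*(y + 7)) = y^2 + 9*y + 14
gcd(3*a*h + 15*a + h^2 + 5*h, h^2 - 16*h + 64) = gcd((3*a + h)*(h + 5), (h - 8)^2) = 1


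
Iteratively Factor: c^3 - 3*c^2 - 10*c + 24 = (c - 4)*(c^2 + c - 6) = (c - 4)*(c + 3)*(c - 2)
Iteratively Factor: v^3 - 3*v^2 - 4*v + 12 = (v - 3)*(v^2 - 4) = (v - 3)*(v + 2)*(v - 2)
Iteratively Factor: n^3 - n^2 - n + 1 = (n - 1)*(n^2 - 1) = (n - 1)*(n + 1)*(n - 1)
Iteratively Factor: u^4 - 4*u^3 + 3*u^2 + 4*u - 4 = (u + 1)*(u^3 - 5*u^2 + 8*u - 4) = (u - 2)*(u + 1)*(u^2 - 3*u + 2) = (u - 2)*(u - 1)*(u + 1)*(u - 2)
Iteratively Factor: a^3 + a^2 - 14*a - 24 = (a + 2)*(a^2 - a - 12) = (a - 4)*(a + 2)*(a + 3)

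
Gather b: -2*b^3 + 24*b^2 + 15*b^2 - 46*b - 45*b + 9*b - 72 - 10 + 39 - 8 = -2*b^3 + 39*b^2 - 82*b - 51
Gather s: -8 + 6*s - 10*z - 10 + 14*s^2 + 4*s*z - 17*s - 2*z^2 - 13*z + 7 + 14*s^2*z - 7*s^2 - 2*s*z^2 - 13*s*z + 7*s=s^2*(14*z + 7) + s*(-2*z^2 - 9*z - 4) - 2*z^2 - 23*z - 11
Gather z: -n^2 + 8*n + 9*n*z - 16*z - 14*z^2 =-n^2 + 8*n - 14*z^2 + z*(9*n - 16)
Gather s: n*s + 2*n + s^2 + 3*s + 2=2*n + s^2 + s*(n + 3) + 2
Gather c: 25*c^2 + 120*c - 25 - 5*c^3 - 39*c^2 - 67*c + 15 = -5*c^3 - 14*c^2 + 53*c - 10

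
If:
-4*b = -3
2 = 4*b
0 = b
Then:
No Solution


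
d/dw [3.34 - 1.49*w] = -1.49000000000000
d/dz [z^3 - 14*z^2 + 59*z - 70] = 3*z^2 - 28*z + 59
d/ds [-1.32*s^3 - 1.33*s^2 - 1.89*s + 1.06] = -3.96*s^2 - 2.66*s - 1.89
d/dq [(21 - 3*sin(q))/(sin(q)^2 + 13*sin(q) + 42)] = 3*(sin(q)^2 - 14*sin(q) - 133)*cos(q)/(sin(q)^2 + 13*sin(q) + 42)^2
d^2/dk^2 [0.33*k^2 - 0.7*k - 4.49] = 0.660000000000000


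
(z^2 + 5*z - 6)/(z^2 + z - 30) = (z - 1)/(z - 5)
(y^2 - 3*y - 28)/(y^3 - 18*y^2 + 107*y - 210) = (y + 4)/(y^2 - 11*y + 30)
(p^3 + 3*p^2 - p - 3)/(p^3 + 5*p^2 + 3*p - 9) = (p + 1)/(p + 3)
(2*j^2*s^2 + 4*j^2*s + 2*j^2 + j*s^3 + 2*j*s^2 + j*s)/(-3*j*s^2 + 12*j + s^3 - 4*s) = j*(2*j*s^2 + 4*j*s + 2*j + s^3 + 2*s^2 + s)/(-3*j*s^2 + 12*j + s^3 - 4*s)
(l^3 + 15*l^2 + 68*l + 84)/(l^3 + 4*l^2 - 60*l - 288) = (l^2 + 9*l + 14)/(l^2 - 2*l - 48)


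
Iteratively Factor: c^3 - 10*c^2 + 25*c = (c - 5)*(c^2 - 5*c) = (c - 5)^2*(c)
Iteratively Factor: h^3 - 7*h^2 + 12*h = (h)*(h^2 - 7*h + 12) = h*(h - 4)*(h - 3)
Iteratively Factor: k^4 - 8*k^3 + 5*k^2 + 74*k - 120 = (k - 4)*(k^3 - 4*k^2 - 11*k + 30) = (k - 4)*(k + 3)*(k^2 - 7*k + 10) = (k - 5)*(k - 4)*(k + 3)*(k - 2)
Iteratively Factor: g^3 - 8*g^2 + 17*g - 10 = (g - 1)*(g^2 - 7*g + 10) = (g - 2)*(g - 1)*(g - 5)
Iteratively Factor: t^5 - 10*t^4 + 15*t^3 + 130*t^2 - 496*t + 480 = (t + 4)*(t^4 - 14*t^3 + 71*t^2 - 154*t + 120) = (t - 5)*(t + 4)*(t^3 - 9*t^2 + 26*t - 24) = (t - 5)*(t - 2)*(t + 4)*(t^2 - 7*t + 12) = (t - 5)*(t - 4)*(t - 2)*(t + 4)*(t - 3)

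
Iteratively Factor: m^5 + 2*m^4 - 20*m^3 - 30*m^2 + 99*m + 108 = (m - 3)*(m^4 + 5*m^3 - 5*m^2 - 45*m - 36) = (m - 3)*(m + 3)*(m^3 + 2*m^2 - 11*m - 12) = (m - 3)*(m + 1)*(m + 3)*(m^2 + m - 12) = (m - 3)*(m + 1)*(m + 3)*(m + 4)*(m - 3)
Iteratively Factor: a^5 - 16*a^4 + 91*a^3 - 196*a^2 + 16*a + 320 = (a - 4)*(a^4 - 12*a^3 + 43*a^2 - 24*a - 80) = (a - 5)*(a - 4)*(a^3 - 7*a^2 + 8*a + 16) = (a - 5)*(a - 4)^2*(a^2 - 3*a - 4) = (a - 5)*(a - 4)^3*(a + 1)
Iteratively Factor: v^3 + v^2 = (v)*(v^2 + v) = v^2*(v + 1)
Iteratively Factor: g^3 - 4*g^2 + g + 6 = (g - 3)*(g^2 - g - 2) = (g - 3)*(g - 2)*(g + 1)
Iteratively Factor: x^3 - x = (x - 1)*(x^2 + x) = x*(x - 1)*(x + 1)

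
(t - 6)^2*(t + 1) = t^3 - 11*t^2 + 24*t + 36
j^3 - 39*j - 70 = (j - 7)*(j + 2)*(j + 5)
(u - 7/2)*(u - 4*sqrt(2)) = u^2 - 4*sqrt(2)*u - 7*u/2 + 14*sqrt(2)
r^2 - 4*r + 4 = (r - 2)^2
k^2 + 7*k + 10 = (k + 2)*(k + 5)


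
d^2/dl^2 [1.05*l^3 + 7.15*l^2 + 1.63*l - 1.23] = 6.3*l + 14.3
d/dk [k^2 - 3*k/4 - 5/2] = 2*k - 3/4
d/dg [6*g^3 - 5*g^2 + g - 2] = 18*g^2 - 10*g + 1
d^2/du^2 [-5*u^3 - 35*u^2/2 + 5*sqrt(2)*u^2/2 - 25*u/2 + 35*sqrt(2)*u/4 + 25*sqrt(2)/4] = -30*u - 35 + 5*sqrt(2)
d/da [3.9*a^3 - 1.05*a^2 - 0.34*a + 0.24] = 11.7*a^2 - 2.1*a - 0.34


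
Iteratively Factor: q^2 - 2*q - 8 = (q + 2)*(q - 4)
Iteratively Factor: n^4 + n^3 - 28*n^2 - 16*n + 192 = (n + 4)*(n^3 - 3*n^2 - 16*n + 48) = (n + 4)^2*(n^2 - 7*n + 12) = (n - 4)*(n + 4)^2*(n - 3)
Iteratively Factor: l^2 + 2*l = (l)*(l + 2)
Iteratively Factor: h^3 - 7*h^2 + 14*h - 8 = (h - 1)*(h^2 - 6*h + 8) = (h - 4)*(h - 1)*(h - 2)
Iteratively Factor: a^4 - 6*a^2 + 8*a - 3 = (a + 3)*(a^3 - 3*a^2 + 3*a - 1) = (a - 1)*(a + 3)*(a^2 - 2*a + 1) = (a - 1)^2*(a + 3)*(a - 1)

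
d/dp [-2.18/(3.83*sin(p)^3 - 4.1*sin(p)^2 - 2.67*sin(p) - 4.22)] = (25.0482*sin(p)^2 - 17.876*sin(p) - 5.8206)*cos(p)/(-3.83*sin(p)^3 + 4.1*sin(p)^2 + 2.67*sin(p) + 4.22)^2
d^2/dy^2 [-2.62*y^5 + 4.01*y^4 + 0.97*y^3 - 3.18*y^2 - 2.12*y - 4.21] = -52.4*y^3 + 48.12*y^2 + 5.82*y - 6.36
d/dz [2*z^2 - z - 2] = 4*z - 1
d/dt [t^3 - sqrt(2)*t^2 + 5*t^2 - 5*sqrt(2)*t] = 3*t^2 - 2*sqrt(2)*t + 10*t - 5*sqrt(2)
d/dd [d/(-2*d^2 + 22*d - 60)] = (d^2 - 30)/(2*(d^4 - 22*d^3 + 181*d^2 - 660*d + 900))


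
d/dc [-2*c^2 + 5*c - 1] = 5 - 4*c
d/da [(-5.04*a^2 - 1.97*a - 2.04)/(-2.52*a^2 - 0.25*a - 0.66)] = (-3.7044*a^2 - 3.6288*a + 0.7902)/(6.3504*a^4 + 1.26*a^3 + 3.3889*a^2 + 0.33*a + 0.4356)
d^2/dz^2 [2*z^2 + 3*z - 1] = 4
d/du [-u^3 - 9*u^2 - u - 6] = -3*u^2 - 18*u - 1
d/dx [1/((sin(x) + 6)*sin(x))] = -2*(sin(x) + 3)*cos(x)/((sin(x) + 6)^2*sin(x)^2)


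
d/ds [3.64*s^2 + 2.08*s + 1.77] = 7.28*s + 2.08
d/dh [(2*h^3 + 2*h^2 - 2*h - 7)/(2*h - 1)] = 2*(4*h^3 - h^2 - 2*h + 8)/(4*h^2 - 4*h + 1)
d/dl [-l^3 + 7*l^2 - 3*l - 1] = -3*l^2 + 14*l - 3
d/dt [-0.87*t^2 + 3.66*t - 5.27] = 3.66 - 1.74*t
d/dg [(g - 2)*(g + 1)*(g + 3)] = 3*g^2 + 4*g - 5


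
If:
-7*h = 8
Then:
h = -8/7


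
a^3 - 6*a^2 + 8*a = a*(a - 4)*(a - 2)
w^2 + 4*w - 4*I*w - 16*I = (w + 4)*(w - 4*I)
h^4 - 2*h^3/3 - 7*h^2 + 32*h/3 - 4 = (h - 2)*(h - 1)*(h - 2/3)*(h + 3)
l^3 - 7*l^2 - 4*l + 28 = (l - 7)*(l - 2)*(l + 2)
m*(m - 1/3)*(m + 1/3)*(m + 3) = m^4 + 3*m^3 - m^2/9 - m/3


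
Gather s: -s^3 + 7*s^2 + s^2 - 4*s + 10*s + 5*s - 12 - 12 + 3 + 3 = -s^3 + 8*s^2 + 11*s - 18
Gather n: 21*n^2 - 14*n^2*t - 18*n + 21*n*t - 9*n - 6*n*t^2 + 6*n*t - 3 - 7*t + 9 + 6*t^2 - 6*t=n^2*(21 - 14*t) + n*(-6*t^2 + 27*t - 27) + 6*t^2 - 13*t + 6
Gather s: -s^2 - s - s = -s^2 - 2*s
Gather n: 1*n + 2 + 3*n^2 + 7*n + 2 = 3*n^2 + 8*n + 4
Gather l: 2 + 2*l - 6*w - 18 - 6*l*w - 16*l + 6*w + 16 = l*(-6*w - 14)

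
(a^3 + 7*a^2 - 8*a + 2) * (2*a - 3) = 2*a^4 + 11*a^3 - 37*a^2 + 28*a - 6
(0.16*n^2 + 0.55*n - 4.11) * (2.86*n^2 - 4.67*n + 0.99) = 0.4576*n^4 + 0.8258*n^3 - 14.1647*n^2 + 19.7382*n - 4.0689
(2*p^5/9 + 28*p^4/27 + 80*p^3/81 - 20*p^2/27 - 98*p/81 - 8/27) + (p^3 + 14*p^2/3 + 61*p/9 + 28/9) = 2*p^5/9 + 28*p^4/27 + 161*p^3/81 + 106*p^2/27 + 451*p/81 + 76/27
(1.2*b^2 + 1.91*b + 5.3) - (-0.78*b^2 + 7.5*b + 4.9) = 1.98*b^2 - 5.59*b + 0.399999999999999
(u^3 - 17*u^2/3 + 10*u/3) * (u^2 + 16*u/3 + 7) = u^5 - u^4/3 - 179*u^3/9 - 197*u^2/9 + 70*u/3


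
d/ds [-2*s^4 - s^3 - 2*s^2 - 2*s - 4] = -8*s^3 - 3*s^2 - 4*s - 2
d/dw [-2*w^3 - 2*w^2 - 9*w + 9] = -6*w^2 - 4*w - 9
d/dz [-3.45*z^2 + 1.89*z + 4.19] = 1.89 - 6.9*z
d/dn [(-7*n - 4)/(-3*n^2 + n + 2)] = (21*n^2 - 7*n - (6*n - 1)*(7*n + 4) - 14)/(-3*n^2 + n + 2)^2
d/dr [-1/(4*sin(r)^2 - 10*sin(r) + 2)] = (4*sin(r) - 5)*cos(r)/(2*(-5*sin(r) - cos(2*r) + 2)^2)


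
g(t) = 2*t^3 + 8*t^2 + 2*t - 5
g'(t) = 6*t^2 + 16*t + 2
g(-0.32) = -4.89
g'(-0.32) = -2.51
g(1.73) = 32.76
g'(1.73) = 47.64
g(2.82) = 109.11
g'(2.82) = 94.83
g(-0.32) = -4.89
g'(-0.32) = -2.51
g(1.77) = 34.69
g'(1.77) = 49.12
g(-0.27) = -5.00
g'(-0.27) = -1.88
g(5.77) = 657.08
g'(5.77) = 294.08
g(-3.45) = 1.19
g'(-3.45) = 18.22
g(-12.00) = -2333.00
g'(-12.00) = 674.00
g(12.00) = 4627.00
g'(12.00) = 1058.00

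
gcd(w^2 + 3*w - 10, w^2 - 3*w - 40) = w + 5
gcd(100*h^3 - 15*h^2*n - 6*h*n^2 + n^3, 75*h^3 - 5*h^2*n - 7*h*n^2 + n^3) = 25*h^2 - 10*h*n + n^2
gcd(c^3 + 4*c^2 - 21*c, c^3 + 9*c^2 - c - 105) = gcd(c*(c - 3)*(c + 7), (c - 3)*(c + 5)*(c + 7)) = c^2 + 4*c - 21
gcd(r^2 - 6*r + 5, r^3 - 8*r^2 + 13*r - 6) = r - 1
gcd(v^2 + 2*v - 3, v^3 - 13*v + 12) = v - 1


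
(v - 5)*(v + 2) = v^2 - 3*v - 10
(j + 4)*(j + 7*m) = j^2 + 7*j*m + 4*j + 28*m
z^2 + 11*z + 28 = (z + 4)*(z + 7)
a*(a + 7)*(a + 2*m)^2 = a^4 + 4*a^3*m + 7*a^3 + 4*a^2*m^2 + 28*a^2*m + 28*a*m^2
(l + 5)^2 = l^2 + 10*l + 25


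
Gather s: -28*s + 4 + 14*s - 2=2 - 14*s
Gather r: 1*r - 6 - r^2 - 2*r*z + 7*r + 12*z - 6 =-r^2 + r*(8 - 2*z) + 12*z - 12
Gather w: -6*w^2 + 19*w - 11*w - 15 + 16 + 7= -6*w^2 + 8*w + 8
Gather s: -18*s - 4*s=-22*s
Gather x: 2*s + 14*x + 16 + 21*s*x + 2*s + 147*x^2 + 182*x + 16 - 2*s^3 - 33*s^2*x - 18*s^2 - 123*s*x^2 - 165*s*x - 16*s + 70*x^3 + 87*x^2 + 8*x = -2*s^3 - 18*s^2 - 12*s + 70*x^3 + x^2*(234 - 123*s) + x*(-33*s^2 - 144*s + 204) + 32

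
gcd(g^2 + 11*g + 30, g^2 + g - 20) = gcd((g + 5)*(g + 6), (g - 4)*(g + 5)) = g + 5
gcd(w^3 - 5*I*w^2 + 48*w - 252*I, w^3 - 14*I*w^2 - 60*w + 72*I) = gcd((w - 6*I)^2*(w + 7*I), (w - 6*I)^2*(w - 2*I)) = w^2 - 12*I*w - 36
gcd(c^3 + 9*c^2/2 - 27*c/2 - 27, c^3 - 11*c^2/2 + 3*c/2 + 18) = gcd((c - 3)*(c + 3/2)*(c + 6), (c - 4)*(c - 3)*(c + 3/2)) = c^2 - 3*c/2 - 9/2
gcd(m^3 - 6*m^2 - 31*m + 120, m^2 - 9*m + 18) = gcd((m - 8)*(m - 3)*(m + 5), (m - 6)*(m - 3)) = m - 3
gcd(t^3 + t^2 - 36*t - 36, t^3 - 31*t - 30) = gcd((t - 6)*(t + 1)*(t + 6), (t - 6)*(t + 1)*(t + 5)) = t^2 - 5*t - 6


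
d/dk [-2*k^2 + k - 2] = 1 - 4*k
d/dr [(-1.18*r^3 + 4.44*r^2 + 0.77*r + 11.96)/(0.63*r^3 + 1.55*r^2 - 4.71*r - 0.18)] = (-4.6262*r^4 + 10.1454*r^3 - 44.0731*r^2 - 38.6744*r + 56.193)/(0.3969*r^6 + 1.953*r^5 - 3.5321*r^4 - 14.8278*r^3 + 21.6261*r^2 + 1.6956*r + 0.0324)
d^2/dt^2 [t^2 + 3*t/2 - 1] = 2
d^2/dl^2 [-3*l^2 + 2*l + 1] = -6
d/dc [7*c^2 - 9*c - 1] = 14*c - 9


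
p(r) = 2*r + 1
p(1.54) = 4.08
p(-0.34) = 0.32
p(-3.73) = -6.46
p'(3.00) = 2.00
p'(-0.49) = 2.00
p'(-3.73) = 2.00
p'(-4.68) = 2.00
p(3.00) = 7.00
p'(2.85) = 2.00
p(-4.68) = -8.36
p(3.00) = 7.00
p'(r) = 2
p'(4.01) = 2.00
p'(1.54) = 2.00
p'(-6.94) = 2.00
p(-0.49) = 0.02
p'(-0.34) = 2.00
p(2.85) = 6.70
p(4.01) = 9.02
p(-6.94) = -12.88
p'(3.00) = 2.00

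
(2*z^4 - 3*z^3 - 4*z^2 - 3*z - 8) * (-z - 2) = -2*z^5 - z^4 + 10*z^3 + 11*z^2 + 14*z + 16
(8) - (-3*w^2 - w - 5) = 3*w^2 + w + 13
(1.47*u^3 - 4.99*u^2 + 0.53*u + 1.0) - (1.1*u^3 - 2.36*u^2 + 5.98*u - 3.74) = 0.37*u^3 - 2.63*u^2 - 5.45*u + 4.74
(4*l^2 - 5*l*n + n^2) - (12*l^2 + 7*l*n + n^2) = -8*l^2 - 12*l*n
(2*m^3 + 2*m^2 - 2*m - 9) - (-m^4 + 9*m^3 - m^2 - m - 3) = m^4 - 7*m^3 + 3*m^2 - m - 6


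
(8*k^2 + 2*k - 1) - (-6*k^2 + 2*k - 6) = 14*k^2 + 5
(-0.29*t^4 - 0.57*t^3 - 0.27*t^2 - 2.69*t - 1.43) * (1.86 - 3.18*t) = 0.9222*t^5 + 1.2732*t^4 - 0.2016*t^3 + 8.052*t^2 - 0.456*t - 2.6598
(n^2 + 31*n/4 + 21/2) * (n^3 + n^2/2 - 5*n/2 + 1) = n^5 + 33*n^4/4 + 95*n^3/8 - 105*n^2/8 - 37*n/2 + 21/2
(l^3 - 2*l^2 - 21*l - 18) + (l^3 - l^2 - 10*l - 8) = 2*l^3 - 3*l^2 - 31*l - 26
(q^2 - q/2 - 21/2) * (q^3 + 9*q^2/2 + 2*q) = q^5 + 4*q^4 - 43*q^3/4 - 193*q^2/4 - 21*q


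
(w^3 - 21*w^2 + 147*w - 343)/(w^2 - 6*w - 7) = (w^2 - 14*w + 49)/(w + 1)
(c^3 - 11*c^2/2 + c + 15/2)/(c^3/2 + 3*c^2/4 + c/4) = 2*(2*c^2 - 13*c + 15)/(c*(2*c + 1))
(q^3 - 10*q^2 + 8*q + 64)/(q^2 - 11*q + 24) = (q^2 - 2*q - 8)/(q - 3)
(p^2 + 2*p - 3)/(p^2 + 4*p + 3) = (p - 1)/(p + 1)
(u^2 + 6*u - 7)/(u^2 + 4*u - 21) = (u - 1)/(u - 3)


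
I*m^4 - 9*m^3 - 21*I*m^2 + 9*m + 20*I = (m + 1)*(m + 4*I)*(m + 5*I)*(I*m - I)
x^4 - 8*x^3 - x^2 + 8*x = x*(x - 8)*(x - 1)*(x + 1)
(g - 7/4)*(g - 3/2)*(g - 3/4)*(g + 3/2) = g^4 - 5*g^3/2 - 15*g^2/16 + 45*g/8 - 189/64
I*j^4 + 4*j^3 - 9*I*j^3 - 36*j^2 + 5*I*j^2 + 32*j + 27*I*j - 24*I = (j - 8)*(j - 3*I)*(j - I)*(I*j - I)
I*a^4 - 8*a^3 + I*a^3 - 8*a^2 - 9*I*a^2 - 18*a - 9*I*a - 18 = (a + 1)*(a + 3*I)*(a + 6*I)*(I*a + 1)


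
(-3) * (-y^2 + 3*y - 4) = 3*y^2 - 9*y + 12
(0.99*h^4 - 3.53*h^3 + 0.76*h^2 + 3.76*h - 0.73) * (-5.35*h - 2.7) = -5.2965*h^5 + 16.2125*h^4 + 5.465*h^3 - 22.168*h^2 - 6.2465*h + 1.971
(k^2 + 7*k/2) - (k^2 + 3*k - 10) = k/2 + 10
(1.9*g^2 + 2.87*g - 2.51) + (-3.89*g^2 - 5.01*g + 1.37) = -1.99*g^2 - 2.14*g - 1.14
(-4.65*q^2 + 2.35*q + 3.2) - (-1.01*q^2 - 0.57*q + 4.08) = -3.64*q^2 + 2.92*q - 0.88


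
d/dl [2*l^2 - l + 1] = 4*l - 1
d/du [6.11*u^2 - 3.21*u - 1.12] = 12.22*u - 3.21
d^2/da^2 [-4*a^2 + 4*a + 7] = -8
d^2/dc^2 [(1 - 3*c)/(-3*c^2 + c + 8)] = 2*(3*(2 - 9*c)*(-3*c^2 + c + 8) - (3*c - 1)*(6*c - 1)^2)/(-3*c^2 + c + 8)^3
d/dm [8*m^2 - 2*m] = 16*m - 2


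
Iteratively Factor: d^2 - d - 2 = (d + 1)*(d - 2)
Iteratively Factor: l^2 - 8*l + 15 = (l - 3)*(l - 5)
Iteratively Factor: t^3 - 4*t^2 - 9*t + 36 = (t - 3)*(t^2 - t - 12) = (t - 3)*(t + 3)*(t - 4)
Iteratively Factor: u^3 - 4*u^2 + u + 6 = (u - 2)*(u^2 - 2*u - 3) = (u - 3)*(u - 2)*(u + 1)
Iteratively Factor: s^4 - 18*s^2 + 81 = (s - 3)*(s^3 + 3*s^2 - 9*s - 27) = (s - 3)*(s + 3)*(s^2 - 9) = (s - 3)*(s + 3)^2*(s - 3)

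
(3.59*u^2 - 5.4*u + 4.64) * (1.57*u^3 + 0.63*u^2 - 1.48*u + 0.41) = 5.6363*u^5 - 6.2163*u^4 - 1.4304*u^3 + 12.3871*u^2 - 9.0812*u + 1.9024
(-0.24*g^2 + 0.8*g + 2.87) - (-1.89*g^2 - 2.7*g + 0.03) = 1.65*g^2 + 3.5*g + 2.84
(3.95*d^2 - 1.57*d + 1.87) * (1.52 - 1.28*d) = -5.056*d^3 + 8.0136*d^2 - 4.78*d + 2.8424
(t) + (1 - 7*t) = 1 - 6*t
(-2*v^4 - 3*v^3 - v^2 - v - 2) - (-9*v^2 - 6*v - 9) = -2*v^4 - 3*v^3 + 8*v^2 + 5*v + 7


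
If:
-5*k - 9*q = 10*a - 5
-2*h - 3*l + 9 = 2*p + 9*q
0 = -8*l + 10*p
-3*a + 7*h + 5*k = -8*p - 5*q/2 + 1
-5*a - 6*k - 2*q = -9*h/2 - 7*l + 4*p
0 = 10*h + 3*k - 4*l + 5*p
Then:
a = -248443/530968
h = 18387/265484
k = -30645/132742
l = -113805/265484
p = -22761/66371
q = 319565/265484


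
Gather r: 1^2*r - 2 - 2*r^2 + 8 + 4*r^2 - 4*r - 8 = 2*r^2 - 3*r - 2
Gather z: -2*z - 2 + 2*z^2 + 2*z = 2*z^2 - 2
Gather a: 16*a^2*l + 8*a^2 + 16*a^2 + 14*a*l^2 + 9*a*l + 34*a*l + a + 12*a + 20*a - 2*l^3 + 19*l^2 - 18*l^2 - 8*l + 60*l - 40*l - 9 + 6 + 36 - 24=a^2*(16*l + 24) + a*(14*l^2 + 43*l + 33) - 2*l^3 + l^2 + 12*l + 9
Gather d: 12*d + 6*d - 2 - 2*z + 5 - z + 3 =18*d - 3*z + 6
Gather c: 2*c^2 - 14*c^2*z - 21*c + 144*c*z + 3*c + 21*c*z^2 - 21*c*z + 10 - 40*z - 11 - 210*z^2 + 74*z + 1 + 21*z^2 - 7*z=c^2*(2 - 14*z) + c*(21*z^2 + 123*z - 18) - 189*z^2 + 27*z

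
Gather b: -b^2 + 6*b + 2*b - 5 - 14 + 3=-b^2 + 8*b - 16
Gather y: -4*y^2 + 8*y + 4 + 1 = -4*y^2 + 8*y + 5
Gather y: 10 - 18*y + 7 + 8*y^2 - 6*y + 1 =8*y^2 - 24*y + 18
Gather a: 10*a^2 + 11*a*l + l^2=10*a^2 + 11*a*l + l^2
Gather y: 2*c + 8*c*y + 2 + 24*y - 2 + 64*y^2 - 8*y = 2*c + 64*y^2 + y*(8*c + 16)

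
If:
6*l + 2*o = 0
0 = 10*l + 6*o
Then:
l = 0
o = 0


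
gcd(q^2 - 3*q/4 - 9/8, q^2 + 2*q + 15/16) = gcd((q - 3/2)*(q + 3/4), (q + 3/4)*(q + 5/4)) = q + 3/4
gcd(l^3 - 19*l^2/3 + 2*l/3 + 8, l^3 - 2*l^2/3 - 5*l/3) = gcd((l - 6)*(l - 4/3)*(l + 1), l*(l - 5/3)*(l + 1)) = l + 1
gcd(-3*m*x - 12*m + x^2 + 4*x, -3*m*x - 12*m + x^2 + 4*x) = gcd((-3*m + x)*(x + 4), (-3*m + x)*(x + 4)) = -3*m*x - 12*m + x^2 + 4*x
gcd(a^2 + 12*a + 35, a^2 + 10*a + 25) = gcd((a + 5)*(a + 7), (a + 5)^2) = a + 5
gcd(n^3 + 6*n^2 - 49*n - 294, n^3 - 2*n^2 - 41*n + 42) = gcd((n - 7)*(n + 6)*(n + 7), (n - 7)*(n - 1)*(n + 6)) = n^2 - n - 42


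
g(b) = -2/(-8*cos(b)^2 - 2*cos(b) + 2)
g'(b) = -2*(-16*sin(b)*cos(b) - 2*sin(b))/(-8*cos(b)^2 - 2*cos(b) + 2)^2 = (8*cos(b) + 1)*sin(b)/(4*cos(b)^2 + cos(b) - 1)^2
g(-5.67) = 0.40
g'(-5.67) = 0.70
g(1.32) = -1.98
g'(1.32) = 11.32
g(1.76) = -0.96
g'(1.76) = -0.45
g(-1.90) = -1.10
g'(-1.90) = 1.83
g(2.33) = 4.83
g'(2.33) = -76.35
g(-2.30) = 9.14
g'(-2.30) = 269.71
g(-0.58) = 0.38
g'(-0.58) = -0.61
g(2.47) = 1.50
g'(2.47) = -7.33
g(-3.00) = 0.52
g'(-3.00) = 0.26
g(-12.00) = 0.37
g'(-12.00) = 0.57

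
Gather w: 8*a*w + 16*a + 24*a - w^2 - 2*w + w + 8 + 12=40*a - w^2 + w*(8*a - 1) + 20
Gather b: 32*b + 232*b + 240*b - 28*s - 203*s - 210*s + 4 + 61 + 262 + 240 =504*b - 441*s + 567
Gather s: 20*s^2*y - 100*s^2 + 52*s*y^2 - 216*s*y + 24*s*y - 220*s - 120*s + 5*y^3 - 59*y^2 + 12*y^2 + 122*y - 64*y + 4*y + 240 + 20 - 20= s^2*(20*y - 100) + s*(52*y^2 - 192*y - 340) + 5*y^3 - 47*y^2 + 62*y + 240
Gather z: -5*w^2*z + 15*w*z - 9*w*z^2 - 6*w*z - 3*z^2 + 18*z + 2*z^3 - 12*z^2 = 2*z^3 + z^2*(-9*w - 15) + z*(-5*w^2 + 9*w + 18)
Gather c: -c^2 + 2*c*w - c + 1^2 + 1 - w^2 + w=-c^2 + c*(2*w - 1) - w^2 + w + 2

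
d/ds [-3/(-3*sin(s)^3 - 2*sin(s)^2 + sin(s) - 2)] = 3*(-9*sin(s)^2 - 4*sin(s) + 1)*cos(s)/(3*sin(s)^3 + 2*sin(s)^2 - sin(s) + 2)^2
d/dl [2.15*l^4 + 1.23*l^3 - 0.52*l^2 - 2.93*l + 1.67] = 8.6*l^3 + 3.69*l^2 - 1.04*l - 2.93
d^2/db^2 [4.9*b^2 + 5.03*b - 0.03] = 9.80000000000000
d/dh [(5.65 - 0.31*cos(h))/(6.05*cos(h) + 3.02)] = 35.1187*sin(h)/(6.05*cos(h) + 3.02)^2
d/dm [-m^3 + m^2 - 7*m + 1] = -3*m^2 + 2*m - 7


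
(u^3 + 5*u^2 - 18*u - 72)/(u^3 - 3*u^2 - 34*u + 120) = (u + 3)/(u - 5)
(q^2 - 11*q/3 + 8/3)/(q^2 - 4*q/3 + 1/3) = (3*q - 8)/(3*q - 1)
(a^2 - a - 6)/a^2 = (a^2 - a - 6)/a^2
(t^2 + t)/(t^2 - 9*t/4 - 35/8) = 8*t*(t + 1)/(8*t^2 - 18*t - 35)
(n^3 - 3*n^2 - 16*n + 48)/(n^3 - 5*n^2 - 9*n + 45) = (n^2 - 16)/(n^2 - 2*n - 15)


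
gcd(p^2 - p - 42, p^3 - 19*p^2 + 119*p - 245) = p - 7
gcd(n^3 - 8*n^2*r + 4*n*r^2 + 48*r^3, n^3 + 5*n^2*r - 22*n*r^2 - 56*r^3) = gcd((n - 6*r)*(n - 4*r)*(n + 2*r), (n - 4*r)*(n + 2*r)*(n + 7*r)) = -n^2 + 2*n*r + 8*r^2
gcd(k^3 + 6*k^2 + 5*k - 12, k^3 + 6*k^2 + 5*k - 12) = k^3 + 6*k^2 + 5*k - 12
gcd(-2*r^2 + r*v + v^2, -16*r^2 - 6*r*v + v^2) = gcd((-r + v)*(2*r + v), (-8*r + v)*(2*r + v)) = 2*r + v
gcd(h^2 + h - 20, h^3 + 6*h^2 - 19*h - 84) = h - 4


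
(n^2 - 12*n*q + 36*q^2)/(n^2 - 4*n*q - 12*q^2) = (n - 6*q)/(n + 2*q)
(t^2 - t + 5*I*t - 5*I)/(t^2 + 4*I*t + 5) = (t - 1)/(t - I)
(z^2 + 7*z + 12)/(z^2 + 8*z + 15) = (z + 4)/(z + 5)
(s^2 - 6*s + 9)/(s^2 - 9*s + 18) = (s - 3)/(s - 6)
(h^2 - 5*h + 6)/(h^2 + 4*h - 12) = (h - 3)/(h + 6)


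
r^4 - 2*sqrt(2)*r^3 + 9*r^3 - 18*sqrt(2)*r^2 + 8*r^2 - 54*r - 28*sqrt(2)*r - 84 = (r + 2)*(r + 7)*(r - 3*sqrt(2))*(r + sqrt(2))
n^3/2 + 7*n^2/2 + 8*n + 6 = (n/2 + 1)*(n + 2)*(n + 3)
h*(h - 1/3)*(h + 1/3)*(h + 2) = h^4 + 2*h^3 - h^2/9 - 2*h/9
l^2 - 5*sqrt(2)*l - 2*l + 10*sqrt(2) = (l - 2)*(l - 5*sqrt(2))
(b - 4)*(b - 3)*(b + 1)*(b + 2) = b^4 - 4*b^3 - 7*b^2 + 22*b + 24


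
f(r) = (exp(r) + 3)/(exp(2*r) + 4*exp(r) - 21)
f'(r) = (exp(r) + 3)*(-2*exp(2*r) - 4*exp(r))/(exp(2*r) + 4*exp(r) - 21)^2 + exp(r)/(exp(2*r) + 4*exp(r) - 21)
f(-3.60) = -0.14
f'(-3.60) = -0.00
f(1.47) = 0.48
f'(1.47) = -1.45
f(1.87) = 0.20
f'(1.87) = -0.33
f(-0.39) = -0.21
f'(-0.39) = -0.08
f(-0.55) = -0.19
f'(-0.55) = -0.06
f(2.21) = 0.12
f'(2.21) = -0.16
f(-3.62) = -0.14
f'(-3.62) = -0.00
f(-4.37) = -0.14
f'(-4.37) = -0.00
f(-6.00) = -0.14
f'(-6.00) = 0.00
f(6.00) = 0.00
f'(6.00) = 0.00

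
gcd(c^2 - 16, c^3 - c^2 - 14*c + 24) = c + 4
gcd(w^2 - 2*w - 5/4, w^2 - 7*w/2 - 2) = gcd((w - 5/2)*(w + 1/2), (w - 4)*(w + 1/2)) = w + 1/2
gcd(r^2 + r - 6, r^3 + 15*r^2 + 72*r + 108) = r + 3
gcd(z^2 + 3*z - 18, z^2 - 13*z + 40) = 1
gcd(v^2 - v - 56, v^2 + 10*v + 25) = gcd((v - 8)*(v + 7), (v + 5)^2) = 1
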